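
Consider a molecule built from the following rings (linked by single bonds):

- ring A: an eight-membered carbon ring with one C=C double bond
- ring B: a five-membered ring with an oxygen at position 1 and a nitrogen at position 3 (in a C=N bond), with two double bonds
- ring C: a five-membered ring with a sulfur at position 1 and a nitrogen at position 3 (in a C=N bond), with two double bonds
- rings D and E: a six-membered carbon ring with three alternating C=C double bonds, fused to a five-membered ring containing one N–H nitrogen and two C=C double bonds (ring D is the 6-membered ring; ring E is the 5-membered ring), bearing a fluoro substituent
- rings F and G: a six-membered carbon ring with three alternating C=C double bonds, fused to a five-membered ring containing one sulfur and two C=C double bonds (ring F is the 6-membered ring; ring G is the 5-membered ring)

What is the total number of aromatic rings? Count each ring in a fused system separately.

Ring A has six sp³ carbons, so it is not fully conjugated — not aromatic (cyclooctene).
Ring B is fully conjugated (every ring atom contributes a p orbital); 2 ring double bonds (4 π electrons) plus a heteroatom lone pair (2) give 6 π electrons. Since 6 = 4n+2 (n=1), ring B is aromatic (oxazole).
Ring C has a continuous p-orbital overlap around the ring; 2 ring double bonds (4 π electrons) plus a heteroatom lone pair (2) give 6 π electrons. Since 6 = 4n+2 (n=1), ring C is aromatic (thiazole).
Rings D and E form a fused bicyclic system (with one N–H) with 9 sp² atoms and 10 π electrons from ring double bonds plus a heteroatom lone pair. 10 = 4(2)+2, so the system is aromatic and both rings count as aromatic (indole).
Rings F and G form a fused bicyclic system (with one sulfur) with 9 sp² atoms and 10 π electrons from ring double bonds plus a heteroatom lone pair. 10 = 4(2)+2, so the system is aromatic and both rings count as aromatic (benzothiophene).
Aromatic: B, C, D, E, F, G. Total: 6.

6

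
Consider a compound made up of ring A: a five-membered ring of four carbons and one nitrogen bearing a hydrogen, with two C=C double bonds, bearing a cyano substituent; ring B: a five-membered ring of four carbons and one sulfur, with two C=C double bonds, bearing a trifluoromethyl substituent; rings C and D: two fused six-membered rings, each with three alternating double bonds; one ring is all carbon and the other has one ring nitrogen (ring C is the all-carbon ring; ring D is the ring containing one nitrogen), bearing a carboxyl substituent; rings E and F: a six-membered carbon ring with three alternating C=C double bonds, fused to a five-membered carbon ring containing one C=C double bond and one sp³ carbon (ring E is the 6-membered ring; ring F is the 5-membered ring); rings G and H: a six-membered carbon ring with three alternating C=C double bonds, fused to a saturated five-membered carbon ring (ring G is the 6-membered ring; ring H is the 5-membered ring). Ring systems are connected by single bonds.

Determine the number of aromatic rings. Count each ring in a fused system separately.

6

Ring A is planar and fully conjugated; 2 ring double bonds (4 π electrons) plus a heteroatom lone pair (2) give 6 π electrons. That satisfies 4n+2 with n=1, so ring A is aromatic (pyrrole).
Ring B is fully conjugated (every ring atom contributes a p orbital); 2 ring double bonds (4 π electrons) plus a heteroatom lone pair (2) give 6 π electrons. 6 = 4(1)+2, so ring B is aromatic (thiophene).
Rings C and D form a fused bicyclic system (with one nitrogen) with 10 sp² atoms and 10 π electrons from ring double bonds. 10 = 4(2)+2, so the system is aromatic and both rings count as aromatic (quinoline).
Ring E is fully conjugated (every ring atom contributes a p orbital); 3 ring double bonds give 6 π electrons. 6 = 4(1)+2, so ring E is aromatic (benzene ring).
Ring F has one sp³ carbon, so it is not fully conjugated — not aromatic (cyclopentene ring).
Ring G has a continuous p-orbital overlap around the ring; 3 ring double bonds give 6 π electrons. That satisfies 4n+2 with n=1, so ring G is aromatic (benzene ring).
Ring H has three sp³ carbons, so it is not fully conjugated — not aromatic (cyclopentane ring).
Aromatic: A, B, C, D, E, G. Total: 6.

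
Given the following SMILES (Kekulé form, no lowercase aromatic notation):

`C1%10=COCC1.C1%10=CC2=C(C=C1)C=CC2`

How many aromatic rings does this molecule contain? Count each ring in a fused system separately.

1

The SMILES encodes a five-membered ring of four carbons and one oxygen, with one C=C double bond and two sp³ carbons; a six-membered carbon ring with three alternating C=C double bonds, fused to a five-membered carbon ring containing one C=C double bond and one sp³ carbon.
The 5-membered ring with one oxygen has two sp³ carbons, so it is not fully conjugated — not aromatic (2,3-dihydrofuran).
The 6-membered ring is fully conjugated (every ring atom contributes a p orbital); 3 ring double bonds give 6 π electrons. 6 = 4(1)+2, so it is aromatic (benzene ring).
The 5-membered ring has one sp³ carbon, so it is not fully conjugated — not aromatic (cyclopentene ring).
1 of the 3 rings is aromatic. Total: 1.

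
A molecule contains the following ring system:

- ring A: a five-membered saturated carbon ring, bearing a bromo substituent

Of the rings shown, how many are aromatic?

0

Ring A has only sp³ atoms, so it is not fully conjugated — not aromatic (cyclopentane).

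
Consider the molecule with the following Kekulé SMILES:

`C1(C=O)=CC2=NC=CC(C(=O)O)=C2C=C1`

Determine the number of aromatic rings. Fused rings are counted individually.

2

The SMILES encodes two fused six-membered rings, each with three alternating double bonds; one ring is all carbon and the other has one ring nitrogen.
The fused 6/6-membered bicyclic (with one nitrogen) is a single π system with 10 sp² atoms and 10 π electrons from ring double bonds. 10 = 4(2)+2, so the system is aromatic and both rings count as aromatic (quinoline).
2 of the 2 rings are aromatic. Total: 2.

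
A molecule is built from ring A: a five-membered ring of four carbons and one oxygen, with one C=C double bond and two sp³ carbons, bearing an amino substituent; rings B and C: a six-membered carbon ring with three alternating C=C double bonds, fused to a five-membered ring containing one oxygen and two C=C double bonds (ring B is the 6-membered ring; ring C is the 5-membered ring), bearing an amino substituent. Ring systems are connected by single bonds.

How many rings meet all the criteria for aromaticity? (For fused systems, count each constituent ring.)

2

Ring A has two sp³ carbons, so it is not fully conjugated — not aromatic (2,3-dihydrofuran).
Rings B and C form a fused bicyclic system (with one oxygen) with 9 sp² atoms and 10 π electrons from ring double bonds plus a heteroatom lone pair. 10 = 4(2)+2, so the system is aromatic and both rings count as aromatic (benzofuran).
Aromatic: B, C. Total: 2.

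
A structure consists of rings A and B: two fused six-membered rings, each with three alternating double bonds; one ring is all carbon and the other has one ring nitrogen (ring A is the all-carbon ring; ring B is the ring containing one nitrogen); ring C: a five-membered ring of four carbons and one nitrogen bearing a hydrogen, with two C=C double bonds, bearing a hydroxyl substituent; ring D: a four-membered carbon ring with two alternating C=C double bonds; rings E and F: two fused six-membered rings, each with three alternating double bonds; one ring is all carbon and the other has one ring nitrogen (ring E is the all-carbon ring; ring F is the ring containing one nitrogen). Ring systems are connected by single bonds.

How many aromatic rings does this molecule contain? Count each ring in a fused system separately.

5

Rings A and B form a fused bicyclic system (with one nitrogen) with 10 sp² atoms and 10 π electrons from ring double bonds. 10 = 4(2)+2, so the system is aromatic and both rings count as aromatic (quinoline).
Ring C is planar and fully conjugated; 2 ring double bonds (4 π electrons) plus a heteroatom lone pair (2) give 6 π electrons. 6 = 4(1)+2, so ring C is aromatic (pyrrole).
Ring D has only sp² ring atoms; a planar conformation would have a fully conjugated π system of 4 electrons. But 4 = 4(1), which is 4n not 4n+2, so ring D is not aromatic (cyclobutadiene) — cyclobutadiene is antiaromatic and distorts to a rectangle.
Rings E and F form a fused bicyclic system (with one nitrogen) with 10 sp² atoms and 10 π electrons from ring double bonds. 10 = 4(2)+2, so the system is aromatic and both rings count as aromatic (quinoline).
Aromatic: A, B, C, E, F. Total: 5.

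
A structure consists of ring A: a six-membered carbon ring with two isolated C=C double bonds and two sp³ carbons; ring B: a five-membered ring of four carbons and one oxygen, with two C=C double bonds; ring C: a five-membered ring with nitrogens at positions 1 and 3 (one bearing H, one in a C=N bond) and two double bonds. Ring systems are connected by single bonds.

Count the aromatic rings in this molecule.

Ring A has two sp³ carbons, so it is not fully conjugated — not aromatic (1,4-cyclohexadiene).
Ring B is fully conjugated (every ring atom contributes a p orbital); 2 ring double bonds (4 π electrons) plus a heteroatom lone pair (2) give 6 π electrons. Since 6 = 4n+2 (n=1), ring B is aromatic (furan).
Ring C is fully conjugated (every ring atom contributes a p orbital); 2 ring double bonds (4 π electrons) plus a heteroatom lone pair (2) give 6 π electrons. Since 6 = 4n+2 (n=1), ring C is aromatic (imidazole).
Aromatic: B, C. Total: 2.

2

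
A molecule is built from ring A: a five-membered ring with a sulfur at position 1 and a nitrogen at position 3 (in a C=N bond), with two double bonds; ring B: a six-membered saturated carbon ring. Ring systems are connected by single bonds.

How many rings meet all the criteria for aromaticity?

1

Ring A has a continuous p-orbital overlap around the ring; 2 ring double bonds (4 π electrons) plus a heteroatom lone pair (2) give 6 π electrons. 6 = 4(1)+2, so ring A is aromatic (thiazole).
Ring B has only sp³ atoms, so it is not fully conjugated — not aromatic (cyclohexane).
Aromatic: A. Total: 1.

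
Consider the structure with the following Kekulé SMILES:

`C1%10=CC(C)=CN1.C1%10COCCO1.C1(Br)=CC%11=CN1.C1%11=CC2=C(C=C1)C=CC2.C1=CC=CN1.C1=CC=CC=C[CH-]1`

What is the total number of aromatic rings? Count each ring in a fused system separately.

The SMILES encodes a five-membered ring of four carbons and one nitrogen bearing a hydrogen, with two C=C double bonds; a six-membered saturated ring with oxygens at positions 1 and 4; a five-membered ring of four carbons and one nitrogen bearing a hydrogen, with two C=C double bonds; a six-membered carbon ring with three alternating C=C double bonds, fused to a five-membered carbon ring containing one C=C double bond and one sp³ carbon; a five-membered ring of four carbons and one nitrogen bearing a hydrogen, with two C=C double bonds; a seven-membered all-carbon ring bearing a negative charge on one carbon, with three C=C double bonds.
The 5-membered ring with one N–H is planar and fully conjugated; 2 ring double bonds (4 π electrons) plus a heteroatom lone pair (2) give 6 π electrons. That satisfies 4n+2 with n=1, so it is aromatic (pyrrole).
The 6-membered ring with two oxygens (1,4) has only sp³ atoms, so it is not fully conjugated — not aromatic (1,4-dioxane).
The second 5-membered ring with one N–H is planar and fully conjugated; 2 ring double bonds (4 π electrons) plus a heteroatom lone pair (2) give 6 π electrons. 6 = 4(1)+2, so it is aromatic (pyrrole).
The 6-membered ring has a continuous p-orbital overlap around the ring; 3 ring double bonds give 6 π electrons. Since 6 = 4n+2 (n=1), it is aromatic (benzene ring).
The 5-membered ring has one sp³ carbon, so it is not fully conjugated — not aromatic (cyclopentene ring).
The third 5-membered ring with one N–H has a continuous p-orbital overlap around the ring; 2 ring double bonds (4 π electrons) plus a heteroatom lone pair (2) give 6 π electrons. Since 6 = 4n+2 (n=1), it is aromatic (pyrrole).
The 7-membered ring has only sp² ring atoms; a planar conformation would have a fully conjugated π system of 8 electrons. But 8 = 4(2), which is 4n not 4n+2, so it is not aromatic (cycloheptatrienyl anion).
4 of the 7 rings are aromatic. Total: 4.

4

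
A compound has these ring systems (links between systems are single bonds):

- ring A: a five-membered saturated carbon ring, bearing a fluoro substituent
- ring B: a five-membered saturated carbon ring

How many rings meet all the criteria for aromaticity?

Ring A has only sp³ atoms, so it is not fully conjugated — not aromatic (cyclopentane).
Ring B has only sp³ atoms, so it is not fully conjugated — not aromatic (cyclopentane).
No ring is aromatic. Total: 0.

0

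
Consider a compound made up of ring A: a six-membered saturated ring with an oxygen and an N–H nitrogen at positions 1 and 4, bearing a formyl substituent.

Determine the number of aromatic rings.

0

Ring A has only sp³ atoms, so it is not fully conjugated — not aromatic (morpholine).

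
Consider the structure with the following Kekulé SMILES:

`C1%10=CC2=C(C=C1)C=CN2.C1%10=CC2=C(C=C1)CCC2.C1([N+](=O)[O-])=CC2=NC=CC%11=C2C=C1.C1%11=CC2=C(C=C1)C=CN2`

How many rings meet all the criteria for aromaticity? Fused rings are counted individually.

The SMILES encodes a six-membered carbon ring with three alternating C=C double bonds, fused to a five-membered ring containing one N–H nitrogen and two C=C double bonds; a six-membered carbon ring with three alternating C=C double bonds, fused to a saturated five-membered carbon ring; two fused six-membered rings, each with three alternating double bonds; one ring is all carbon and the other has one ring nitrogen; a six-membered carbon ring with three alternating C=C double bonds, fused to a five-membered ring containing one N–H nitrogen and two C=C double bonds.
The fused 6/5-membered bicyclic (with one N–H) is a single π system with 9 sp² atoms and 10 π electrons from ring double bonds plus a heteroatom lone pair. 10 = 4(2)+2, so the system is aromatic and both rings count as aromatic (indole).
The 6-membered ring is fully conjugated (every ring atom contributes a p orbital); 3 ring double bonds give 6 π electrons. Since 6 = 4n+2 (n=1), it is aromatic (benzene ring).
The 5-membered ring has three sp³ carbons, so it is not fully conjugated — not aromatic (cyclopentane ring).
The fused 6/6-membered bicyclic (with one nitrogen) is a single π system with 10 sp² atoms and 10 π electrons from ring double bonds. 10 = 4(2)+2, so the system is aromatic and both rings count as aromatic (quinoline).
The fused 6/5-membered bicyclic (with one N–H) is a single π system with 9 sp² atoms and 10 π electrons from ring double bonds plus a heteroatom lone pair. 10 = 4(2)+2, so the system is aromatic and both rings count as aromatic (indole).
7 of the 8 rings are aromatic. Total: 7.

7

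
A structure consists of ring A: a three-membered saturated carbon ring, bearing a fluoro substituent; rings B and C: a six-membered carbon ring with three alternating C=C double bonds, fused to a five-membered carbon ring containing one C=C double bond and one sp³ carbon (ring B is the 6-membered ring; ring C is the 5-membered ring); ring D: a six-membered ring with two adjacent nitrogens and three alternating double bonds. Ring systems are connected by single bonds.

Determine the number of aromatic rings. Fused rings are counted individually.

2

Ring A has only sp³ atoms, so it is not fully conjugated — not aromatic (cyclopropane).
Ring B is fully conjugated (every ring atom contributes a p orbital); 3 ring double bonds give 6 π electrons. Since 6 = 4n+2 (n=1), ring B is aromatic (benzene ring).
Ring C has one sp³ carbon, so it is not fully conjugated — not aromatic (cyclopentene ring).
Ring D is planar and fully conjugated; 3 ring double bonds give 6 π electrons. 6 = 4(1)+2, so ring D is aromatic (pyridazine).
Aromatic: B, D. Total: 2.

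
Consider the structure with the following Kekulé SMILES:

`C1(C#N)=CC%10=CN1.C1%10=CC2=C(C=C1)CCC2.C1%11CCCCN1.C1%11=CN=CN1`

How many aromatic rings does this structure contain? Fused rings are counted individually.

The SMILES encodes a five-membered ring of four carbons and one nitrogen bearing a hydrogen, with two C=C double bonds; a six-membered carbon ring with three alternating C=C double bonds, fused to a saturated five-membered carbon ring; a six-membered saturated ring of five carbons and one N–H nitrogen; a five-membered ring with nitrogens at positions 1 and 3 (one bearing H, one in a C=N bond) and two double bonds.
The 5-membered ring with one N–H is planar and fully conjugated; 2 ring double bonds (4 π electrons) plus a heteroatom lone pair (2) give 6 π electrons. 6 = 4(1)+2, so it is aromatic (pyrrole).
The 6-membered ring is planar and fully conjugated; 3 ring double bonds give 6 π electrons. 6 = 4(1)+2, so it is aromatic (benzene ring).
The 5-membered ring has three sp³ carbons, so it is not fully conjugated — not aromatic (cyclopentane ring).
The 6-membered ring with one N–H has only sp³ atoms, so it is not fully conjugated — not aromatic (piperidine).
The 5-membered ring with two nitrogens (one N–H, one =N–) is planar and fully conjugated; 2 ring double bonds (4 π electrons) plus a heteroatom lone pair (2) give 6 π electrons. Since 6 = 4n+2 (n=1), it is aromatic (imidazole).
3 of the 5 rings are aromatic. Total: 3.

3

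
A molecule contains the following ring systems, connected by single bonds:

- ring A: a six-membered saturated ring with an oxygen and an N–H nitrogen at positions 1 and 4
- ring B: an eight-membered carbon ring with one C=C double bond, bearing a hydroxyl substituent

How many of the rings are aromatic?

0

Ring A has only sp³ atoms, so it is not fully conjugated — not aromatic (morpholine).
Ring B has six sp³ carbons, so it is not fully conjugated — not aromatic (cyclooctene).
No ring is aromatic. Total: 0.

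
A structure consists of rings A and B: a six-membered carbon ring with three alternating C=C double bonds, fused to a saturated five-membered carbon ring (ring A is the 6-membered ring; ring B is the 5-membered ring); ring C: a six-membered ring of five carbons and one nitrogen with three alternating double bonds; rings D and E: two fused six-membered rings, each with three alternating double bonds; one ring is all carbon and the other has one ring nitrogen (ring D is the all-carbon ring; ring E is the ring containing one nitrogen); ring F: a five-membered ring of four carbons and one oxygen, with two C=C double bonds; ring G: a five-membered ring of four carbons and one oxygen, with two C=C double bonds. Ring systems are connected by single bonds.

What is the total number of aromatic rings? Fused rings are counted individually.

Ring A has a continuous p-orbital overlap around the ring; 3 ring double bonds give 6 π electrons. Since 6 = 4n+2 (n=1), ring A is aromatic (benzene ring).
Ring B has three sp³ carbons, so it is not fully conjugated — not aromatic (cyclopentane ring).
Ring C is fully conjugated (every ring atom contributes a p orbital); 3 ring double bonds give 6 π electrons. 6 = 4(1)+2, so ring C is aromatic (pyridine).
Rings D and E form a fused bicyclic system (with one nitrogen) with 10 sp² atoms and 10 π electrons from ring double bonds. 10 = 4(2)+2, so the system is aromatic and both rings count as aromatic (quinoline).
Ring F is planar and fully conjugated; 2 ring double bonds (4 π electrons) plus a heteroatom lone pair (2) give 6 π electrons. 6 = 4(1)+2, so ring F is aromatic (furan).
Ring G has a continuous p-orbital overlap around the ring; 2 ring double bonds (4 π electrons) plus a heteroatom lone pair (2) give 6 π electrons. Since 6 = 4n+2 (n=1), ring G is aromatic (furan).
Aromatic: A, C, D, E, F, G. Total: 6.

6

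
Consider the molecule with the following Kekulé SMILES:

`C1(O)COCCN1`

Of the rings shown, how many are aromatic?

0

The SMILES encodes a six-membered saturated ring with an oxygen and an N–H nitrogen at positions 1 and 4.
The 6-membered ring with one oxygen and one N–H (1,4) has only sp³ atoms, so it is not fully conjugated — not aromatic (morpholine).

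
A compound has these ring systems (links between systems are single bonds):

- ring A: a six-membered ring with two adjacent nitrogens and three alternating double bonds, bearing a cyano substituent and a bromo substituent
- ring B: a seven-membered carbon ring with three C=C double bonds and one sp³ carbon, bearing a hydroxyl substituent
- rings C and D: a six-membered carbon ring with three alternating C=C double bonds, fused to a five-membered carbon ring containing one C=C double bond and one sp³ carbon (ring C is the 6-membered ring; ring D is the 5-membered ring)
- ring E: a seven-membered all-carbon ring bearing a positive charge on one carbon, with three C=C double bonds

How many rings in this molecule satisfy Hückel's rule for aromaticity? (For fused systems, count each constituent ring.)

Ring A is fully conjugated (every ring atom contributes a p orbital); 3 ring double bonds give 6 π electrons. 6 = 4(1)+2, so ring A is aromatic (pyridazine).
Ring B has one sp³ carbon, so it is not fully conjugated — not aromatic (cycloheptatriene).
Ring C is fully conjugated (every ring atom contributes a p orbital); 3 ring double bonds give 6 π electrons. Since 6 = 4n+2 (n=1), ring C is aromatic (benzene ring).
Ring D has one sp³ carbon, so it is not fully conjugated — not aromatic (cyclopentene ring).
Ring E is fully conjugated (every ring atom contributes a p orbital); 3 ring double bonds (6 π electrons) plus the carbocation's empty p orbital (0, but keeps the ring conjugated) give 6 π electrons. 6 = 4(1)+2, so ring E is aromatic (tropylium cation).
Aromatic: A, C, E. Total: 3.

3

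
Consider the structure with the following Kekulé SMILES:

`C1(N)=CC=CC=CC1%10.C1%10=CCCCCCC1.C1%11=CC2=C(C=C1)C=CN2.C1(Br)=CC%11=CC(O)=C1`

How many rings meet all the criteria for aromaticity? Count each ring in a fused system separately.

3

The SMILES encodes a seven-membered carbon ring with three C=C double bonds and one sp³ carbon; an eight-membered carbon ring with one C=C double bond; a six-membered carbon ring with three alternating C=C double bonds, fused to a five-membered ring containing one N–H nitrogen and two C=C double bonds; a six-membered carbon ring with three alternating C=C double bonds.
The 7-membered ring has one sp³ carbon, so it is not fully conjugated — not aromatic (cycloheptatriene).
The 8-membered ring has six sp³ carbons, so it is not fully conjugated — not aromatic (cyclooctene).
The fused 6/5-membered bicyclic (with one N–H) is a single π system with 9 sp² atoms and 10 π electrons from ring double bonds plus a heteroatom lone pair. 10 = 4(2)+2, so the system is aromatic and both rings count as aromatic (indole).
The 6-membered ring is planar and fully conjugated; 3 ring double bonds give 6 π electrons. Since 6 = 4n+2 (n=1), it is aromatic (benzene).
3 of the 5 rings are aromatic. Total: 3.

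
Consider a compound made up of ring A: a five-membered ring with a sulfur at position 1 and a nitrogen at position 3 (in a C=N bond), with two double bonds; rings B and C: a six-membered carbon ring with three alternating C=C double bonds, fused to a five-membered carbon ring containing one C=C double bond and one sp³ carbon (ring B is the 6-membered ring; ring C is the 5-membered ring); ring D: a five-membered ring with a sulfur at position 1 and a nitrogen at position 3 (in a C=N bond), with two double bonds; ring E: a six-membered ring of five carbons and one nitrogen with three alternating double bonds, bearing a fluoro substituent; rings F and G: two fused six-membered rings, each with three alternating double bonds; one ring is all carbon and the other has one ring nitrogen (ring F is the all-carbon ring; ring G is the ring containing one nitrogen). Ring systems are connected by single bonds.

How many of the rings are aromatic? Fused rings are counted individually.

Ring A has a continuous p-orbital overlap around the ring; 2 ring double bonds (4 π electrons) plus a heteroatom lone pair (2) give 6 π electrons. That satisfies 4n+2 with n=1, so ring A is aromatic (thiazole).
Ring B has a continuous p-orbital overlap around the ring; 3 ring double bonds give 6 π electrons. Since 6 = 4n+2 (n=1), ring B is aromatic (benzene ring).
Ring C has one sp³ carbon, so it is not fully conjugated — not aromatic (cyclopentene ring).
Ring D is planar and fully conjugated; 2 ring double bonds (4 π electrons) plus a heteroatom lone pair (2) give 6 π electrons. 6 = 4(1)+2, so ring D is aromatic (thiazole).
Ring E is planar and fully conjugated; 3 ring double bonds give 6 π electrons. That satisfies 4n+2 with n=1, so ring E is aromatic (pyridine).
Rings F and G form a fused bicyclic system (with one nitrogen) with 10 sp² atoms and 10 π electrons from ring double bonds. 10 = 4(2)+2, so the system is aromatic and both rings count as aromatic (quinoline).
Aromatic: A, B, D, E, F, G. Total: 6.

6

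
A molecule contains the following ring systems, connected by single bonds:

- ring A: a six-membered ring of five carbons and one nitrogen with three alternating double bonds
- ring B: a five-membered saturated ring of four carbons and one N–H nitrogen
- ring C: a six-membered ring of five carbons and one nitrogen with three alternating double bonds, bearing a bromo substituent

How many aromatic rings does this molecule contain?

Ring A is planar and fully conjugated; 3 ring double bonds give 6 π electrons. That satisfies 4n+2 with n=1, so ring A is aromatic (pyridine).
Ring B has only sp³ atoms, so it is not fully conjugated — not aromatic (pyrrolidine).
Ring C has a continuous p-orbital overlap around the ring; 3 ring double bonds give 6 π electrons. Since 6 = 4n+2 (n=1), ring C is aromatic (pyridine).
Aromatic: A, C. Total: 2.

2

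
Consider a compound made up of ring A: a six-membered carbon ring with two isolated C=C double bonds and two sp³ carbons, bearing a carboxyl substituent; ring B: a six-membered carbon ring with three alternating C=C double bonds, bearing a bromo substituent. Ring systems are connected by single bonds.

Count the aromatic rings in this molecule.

1

Ring A has two sp³ carbons, so it is not fully conjugated — not aromatic (1,4-cyclohexadiene).
Ring B has a continuous p-orbital overlap around the ring; 3 ring double bonds give 6 π electrons. That satisfies 4n+2 with n=1, so ring B is aromatic (benzene).
Aromatic: B. Total: 1.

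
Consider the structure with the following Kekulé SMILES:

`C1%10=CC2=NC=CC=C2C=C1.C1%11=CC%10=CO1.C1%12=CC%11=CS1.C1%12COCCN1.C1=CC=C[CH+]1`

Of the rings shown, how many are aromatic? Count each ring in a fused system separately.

The SMILES encodes two fused six-membered rings, each with three alternating double bonds; one ring is all carbon and the other has one ring nitrogen; a five-membered ring of four carbons and one oxygen, with two C=C double bonds; a five-membered ring of four carbons and one sulfur, with two C=C double bonds; a six-membered saturated ring with an oxygen and an N–H nitrogen at positions 1 and 4; a five-membered all-carbon ring bearing a positive charge on one carbon, with two C=C double bonds.
The fused 6/6-membered bicyclic (with one nitrogen) is a single π system with 10 sp² atoms and 10 π electrons from ring double bonds. 10 = 4(2)+2, so the system is aromatic and both rings count as aromatic (quinoline).
The 5-membered ring with one oxygen has a continuous p-orbital overlap around the ring; 2 ring double bonds (4 π electrons) plus a heteroatom lone pair (2) give 6 π electrons. 6 = 4(1)+2, so it is aromatic (furan).
The 5-membered ring with one sulfur is fully conjugated (every ring atom contributes a p orbital); 2 ring double bonds (4 π electrons) plus a heteroatom lone pair (2) give 6 π electrons. 6 = 4(1)+2, so it is aromatic (thiophene).
The 6-membered ring with one oxygen and one N–H (1,4) has only sp³ atoms, so it is not fully conjugated — not aromatic (morpholine).
The 5-membered ring has only sp² ring atoms; a planar conformation would have a fully conjugated π system of 4 electrons. But 4 = 4(1), which is 4n not 4n+2, so it is not aromatic (cyclopentadienyl cation).
4 of the 6 rings are aromatic. Total: 4.

4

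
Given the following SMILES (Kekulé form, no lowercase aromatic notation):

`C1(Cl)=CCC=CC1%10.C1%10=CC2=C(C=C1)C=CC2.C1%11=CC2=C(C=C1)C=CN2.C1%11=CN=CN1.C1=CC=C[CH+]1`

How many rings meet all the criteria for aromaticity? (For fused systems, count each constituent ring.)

The SMILES encodes a six-membered carbon ring with two isolated C=C double bonds and two sp³ carbons; a six-membered carbon ring with three alternating C=C double bonds, fused to a five-membered carbon ring containing one C=C double bond and one sp³ carbon; a six-membered carbon ring with three alternating C=C double bonds, fused to a five-membered ring containing one N–H nitrogen and two C=C double bonds; a five-membered ring with nitrogens at positions 1 and 3 (one bearing H, one in a C=N bond) and two double bonds; a five-membered all-carbon ring bearing a positive charge on one carbon, with two C=C double bonds.
The 6-membered ring has two sp³ carbons, so it is not fully conjugated — not aromatic (1,4-cyclohexadiene).
The second 6-membered ring is fully conjugated (every ring atom contributes a p orbital); 3 ring double bonds give 6 π electrons. 6 = 4(1)+2, so it is aromatic (benzene ring).
The 5-membered ring has one sp³ carbon, so it is not fully conjugated — not aromatic (cyclopentene ring).
The fused 6/5-membered bicyclic (with one N–H) is a single π system with 9 sp² atoms and 10 π electrons from ring double bonds plus a heteroatom lone pair. 10 = 4(2)+2, so the system is aromatic and both rings count as aromatic (indole).
The 5-membered ring with two nitrogens (one N–H, one =N–) is planar and fully conjugated; 2 ring double bonds (4 π electrons) plus a heteroatom lone pair (2) give 6 π electrons. 6 = 4(1)+2, so it is aromatic (imidazole).
The second 5-membered ring has only sp² ring atoms; a planar conformation would have a fully conjugated π system of 4 electrons. But 4 = 4(1), which is 4n not 4n+2, so it is not aromatic (cyclopentadienyl cation).
4 of the 7 rings are aromatic. Total: 4.

4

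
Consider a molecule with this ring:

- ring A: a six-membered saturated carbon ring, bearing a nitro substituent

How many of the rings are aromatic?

Ring A has only sp³ atoms, so it is not fully conjugated — not aromatic (cyclohexane).

0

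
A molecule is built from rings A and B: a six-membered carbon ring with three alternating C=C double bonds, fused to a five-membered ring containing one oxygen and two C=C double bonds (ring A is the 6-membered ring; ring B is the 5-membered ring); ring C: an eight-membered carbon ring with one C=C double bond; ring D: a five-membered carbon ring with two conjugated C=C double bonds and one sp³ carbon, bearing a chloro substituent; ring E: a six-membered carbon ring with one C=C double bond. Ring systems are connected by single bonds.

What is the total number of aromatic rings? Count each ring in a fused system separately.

Rings A and B form a fused bicyclic system (with one oxygen) with 9 sp² atoms and 10 π electrons from ring double bonds plus a heteroatom lone pair. 10 = 4(2)+2, so the system is aromatic and both rings count as aromatic (benzofuran).
Ring C has six sp³ carbons, so it is not fully conjugated — not aromatic (cyclooctene).
Ring D has one sp³ carbon, so it is not fully conjugated — not aromatic (cyclopentadiene).
Ring E has four sp³ carbons, so it is not fully conjugated — not aromatic (cyclohexene).
Aromatic: A, B. Total: 2.

2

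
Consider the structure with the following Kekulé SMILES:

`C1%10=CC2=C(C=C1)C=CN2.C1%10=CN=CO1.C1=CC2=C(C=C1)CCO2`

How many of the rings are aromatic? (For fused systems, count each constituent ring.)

4

The SMILES encodes a six-membered carbon ring with three alternating C=C double bonds, fused to a five-membered ring containing one N–H nitrogen and two C=C double bonds; a five-membered ring with an oxygen at position 1 and a nitrogen at position 3 (in a C=N bond), with two double bonds; a six-membered carbon ring with three alternating C=C double bonds, fused to a five-membered ring containing one oxygen and two sp³ carbons.
The fused 6/5-membered bicyclic (with one N–H) is a single π system with 9 sp² atoms and 10 π electrons from ring double bonds plus a heteroatom lone pair. 10 = 4(2)+2, so the system is aromatic and both rings count as aromatic (indole).
The 5-membered ring with one oxygen and one =N– is planar and fully conjugated; 2 ring double bonds (4 π electrons) plus a heteroatom lone pair (2) give 6 π electrons. That satisfies 4n+2 with n=1, so it is aromatic (oxazole).
The 6-membered ring is planar and fully conjugated; 3 ring double bonds give 6 π electrons. That satisfies 4n+2 with n=1, so it is aromatic (benzene ring).
The 5-membered ring with one oxygen has two sp³ carbons, so it is not fully conjugated — not aromatic (oxolane ring).
4 of the 5 rings are aromatic. Total: 4.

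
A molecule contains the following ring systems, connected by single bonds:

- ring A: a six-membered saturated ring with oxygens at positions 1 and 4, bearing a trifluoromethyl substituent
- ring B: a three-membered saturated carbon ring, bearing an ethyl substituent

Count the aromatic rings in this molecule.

Ring A has only sp³ atoms, so it is not fully conjugated — not aromatic (1,4-dioxane).
Ring B has only sp³ atoms, so it is not fully conjugated — not aromatic (cyclopropane).
No ring is aromatic. Total: 0.

0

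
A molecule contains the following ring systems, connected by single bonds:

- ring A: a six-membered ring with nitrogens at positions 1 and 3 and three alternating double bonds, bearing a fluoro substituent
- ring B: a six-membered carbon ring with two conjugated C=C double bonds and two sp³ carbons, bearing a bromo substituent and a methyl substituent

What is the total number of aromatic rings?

Ring A is fully conjugated (every ring atom contributes a p orbital); 3 ring double bonds give 6 π electrons. Since 6 = 4n+2 (n=1), ring A is aromatic (pyrimidine).
Ring B has two sp³ carbons, so it is not fully conjugated — not aromatic (1,3-cyclohexadiene).
Aromatic: A. Total: 1.

1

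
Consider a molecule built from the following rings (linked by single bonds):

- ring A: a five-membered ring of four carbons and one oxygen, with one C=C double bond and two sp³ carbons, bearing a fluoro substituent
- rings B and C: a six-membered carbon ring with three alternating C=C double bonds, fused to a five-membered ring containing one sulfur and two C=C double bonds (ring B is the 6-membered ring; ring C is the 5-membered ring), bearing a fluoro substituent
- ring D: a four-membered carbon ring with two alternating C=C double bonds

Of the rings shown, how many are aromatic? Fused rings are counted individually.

Ring A has two sp³ carbons, so it is not fully conjugated — not aromatic (2,3-dihydrofuran).
Rings B and C form a fused bicyclic system (with one sulfur) with 9 sp² atoms and 10 π electrons from ring double bonds plus a heteroatom lone pair. 10 = 4(2)+2, so the system is aromatic and both rings count as aromatic (benzothiophene).
Ring D has only sp² ring atoms; a planar conformation would have a fully conjugated π system of 4 electrons. But 4 = 4(1), which is 4n not 4n+2, so ring D is not aromatic (cyclobutadiene) — cyclobutadiene is antiaromatic and distorts to a rectangle.
Aromatic: B, C. Total: 2.

2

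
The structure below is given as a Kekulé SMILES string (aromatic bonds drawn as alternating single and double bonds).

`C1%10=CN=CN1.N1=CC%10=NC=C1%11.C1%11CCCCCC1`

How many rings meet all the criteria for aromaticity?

2

The SMILES encodes a five-membered ring with nitrogens at positions 1 and 3 (one bearing H, one in a C=N bond) and two double bonds; a six-membered ring with nitrogens at positions 1 and 4 and three alternating double bonds; a seven-membered saturated carbon ring.
The 5-membered ring with two nitrogens (one N–H, one =N–) is planar and fully conjugated; 2 ring double bonds (4 π electrons) plus a heteroatom lone pair (2) give 6 π electrons. 6 = 4(1)+2, so it is aromatic (imidazole).
The 6-membered ring with two nitrogens (1,4) is fully conjugated (every ring atom contributes a p orbital); 3 ring double bonds give 6 π electrons. 6 = 4(1)+2, so it is aromatic (pyrazine).
The 7-membered ring has only sp³ atoms, so it is not fully conjugated — not aromatic (cycloheptane).
2 of the 3 rings are aromatic. Total: 2.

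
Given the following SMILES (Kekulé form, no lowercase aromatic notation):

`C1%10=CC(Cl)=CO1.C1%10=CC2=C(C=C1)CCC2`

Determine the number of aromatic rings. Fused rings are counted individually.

2

The SMILES encodes a five-membered ring of four carbons and one oxygen, with two C=C double bonds; a six-membered carbon ring with three alternating C=C double bonds, fused to a saturated five-membered carbon ring.
The 5-membered ring with one oxygen is planar and fully conjugated; 2 ring double bonds (4 π electrons) plus a heteroatom lone pair (2) give 6 π electrons. Since 6 = 4n+2 (n=1), it is aromatic (furan).
The 6-membered ring is fully conjugated (every ring atom contributes a p orbital); 3 ring double bonds give 6 π electrons. 6 = 4(1)+2, so it is aromatic (benzene ring).
The 5-membered ring has three sp³ carbons, so it is not fully conjugated — not aromatic (cyclopentane ring).
2 of the 3 rings are aromatic. Total: 2.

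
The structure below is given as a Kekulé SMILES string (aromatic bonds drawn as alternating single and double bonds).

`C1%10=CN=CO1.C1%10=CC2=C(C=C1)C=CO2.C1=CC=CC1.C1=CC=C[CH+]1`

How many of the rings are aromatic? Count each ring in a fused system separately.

3

The SMILES encodes a five-membered ring with an oxygen at position 1 and a nitrogen at position 3 (in a C=N bond), with two double bonds; a six-membered carbon ring with three alternating C=C double bonds, fused to a five-membered ring containing one oxygen and two C=C double bonds; a five-membered carbon ring with two conjugated C=C double bonds and one sp³ carbon; a five-membered all-carbon ring bearing a positive charge on one carbon, with two C=C double bonds.
The 5-membered ring with one oxygen and one =N– has a continuous p-orbital overlap around the ring; 2 ring double bonds (4 π electrons) plus a heteroatom lone pair (2) give 6 π electrons. 6 = 4(1)+2, so it is aromatic (oxazole).
The fused 6/5-membered bicyclic (with one oxygen) is a single π system with 9 sp² atoms and 10 π electrons from ring double bonds plus a heteroatom lone pair. 10 = 4(2)+2, so the system is aromatic and both rings count as aromatic (benzofuran).
The 5-membered ring has one sp³ carbon, so it is not fully conjugated — not aromatic (cyclopentadiene).
The second 5-membered ring has only sp² ring atoms; a planar conformation would have a fully conjugated π system of 4 electrons. But 4 = 4(1), which is 4n not 4n+2, so it is not aromatic (cyclopentadienyl cation).
3 of the 5 rings are aromatic. Total: 3.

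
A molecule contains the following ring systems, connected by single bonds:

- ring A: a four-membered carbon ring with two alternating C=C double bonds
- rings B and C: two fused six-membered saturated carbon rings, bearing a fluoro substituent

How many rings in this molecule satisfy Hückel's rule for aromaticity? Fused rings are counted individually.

Ring A has only sp² ring atoms; a planar conformation would have a fully conjugated π system of 4 electrons. But 4 = 4(1), which is 4n not 4n+2, so ring A is not aromatic (cyclobutadiene) — cyclobutadiene is antiaromatic and distorts to a rectangle.
Ring B has only sp³ atoms, so it is not fully conjugated — not aromatic (cyclohexane ring).
Ring C has only sp³ atoms, so it is not fully conjugated — not aromatic (cyclohexane ring).
No ring is aromatic. Total: 0.

0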